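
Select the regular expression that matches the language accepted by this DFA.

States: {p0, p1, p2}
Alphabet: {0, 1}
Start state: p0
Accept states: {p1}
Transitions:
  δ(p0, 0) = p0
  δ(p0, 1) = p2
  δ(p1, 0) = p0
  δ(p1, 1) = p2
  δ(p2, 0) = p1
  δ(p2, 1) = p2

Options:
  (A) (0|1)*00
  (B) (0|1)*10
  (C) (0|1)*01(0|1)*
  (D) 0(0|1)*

Check each option against the DFA on short strings; one disagreement eliminates an option:
  (A) (0|1)*00: on '00' the DFA goes p0 → p0 → p0 and rejects (p0 ∉ Accept), but the regex matches it → eliminate
  (B) (0|1)*10: agrees with the DFA on every string of length ≤ 6
  (C) (0|1)*01(0|1)*: on '01' the DFA goes p0 → p0 → p2 and rejects (p2 ∉ Accept), but the regex matches it → eliminate
  (D) 0(0|1)*: on '0' the DFA goes p0 → p0 and rejects (p0 ∉ Accept), but the regex matches it → eliminate
Only (B) is consistent with the DFA.
(B) (0|1)*10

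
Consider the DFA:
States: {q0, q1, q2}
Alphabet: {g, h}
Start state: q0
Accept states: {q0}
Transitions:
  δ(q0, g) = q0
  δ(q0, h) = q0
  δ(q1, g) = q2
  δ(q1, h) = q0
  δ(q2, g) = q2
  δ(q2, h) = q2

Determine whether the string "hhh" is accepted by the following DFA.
Processing string "hhh":
  q0 --h--> q0
  q0 --h--> q0
  q0 --h--> q0
Final state: q0
Accept states: {q0}
Yes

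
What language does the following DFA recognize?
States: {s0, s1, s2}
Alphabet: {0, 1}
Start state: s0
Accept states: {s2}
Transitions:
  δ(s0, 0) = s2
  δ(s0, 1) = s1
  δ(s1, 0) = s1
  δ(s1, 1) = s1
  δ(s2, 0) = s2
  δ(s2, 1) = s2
Testing a few strings:
  '000' → accept
  '1' → reject
  '0' → accept
  '11' → reject
State roles: s0=no input read; s1=started with 1 (dead); s2=started with 0
All binary strings starting with 0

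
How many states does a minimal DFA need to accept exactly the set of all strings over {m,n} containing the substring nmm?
By Myhill–Nerode, count the distinguishable equivalence classes: 4 classes — one per longest suffix of the input that is a prefix of 'nmm' (lengths 0 through 2), plus an absorbing 'already seen nmm' class.
4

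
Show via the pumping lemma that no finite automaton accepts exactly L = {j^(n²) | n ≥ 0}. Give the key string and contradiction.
Assume L is regular with pumping length p. Idea: pumping adds a fixed amount, but gaps between consecutive squares grow.
Choose s = j^(p²) (length p² ≥ p). By the pumping lemma, s = xyz with |xy| ≤ p, |y| > 0, so |y| = k with 1 ≤ k ≤ p. Then |xy²z| = p²+k. Since p² < p²+k ≤ p²+p < (p+1)², the length p²+k lies strictly between consecutive squares, so it is not a perfect square and xy²z ∉ L.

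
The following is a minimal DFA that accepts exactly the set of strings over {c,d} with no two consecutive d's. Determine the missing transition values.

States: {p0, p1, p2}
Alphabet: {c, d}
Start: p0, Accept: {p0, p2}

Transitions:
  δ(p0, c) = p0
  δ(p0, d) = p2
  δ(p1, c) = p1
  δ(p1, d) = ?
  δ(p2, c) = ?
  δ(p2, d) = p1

From the language and accept set, identify what each state tracks — p0: last symbol not d (ok); p1: saw dd (dead); p2: last symbol d (ok).
Each missing δ(q, a) is the state matching the new tracked value after reading a.
δ(p1, d) = p1; δ(p2, c) = p0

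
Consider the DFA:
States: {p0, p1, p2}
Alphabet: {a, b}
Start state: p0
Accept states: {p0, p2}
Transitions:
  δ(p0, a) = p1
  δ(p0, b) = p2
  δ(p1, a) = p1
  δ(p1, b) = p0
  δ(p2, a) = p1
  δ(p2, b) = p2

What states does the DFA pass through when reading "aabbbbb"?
read 'a': p0 → p1
  read 'a': p1 → p1
  read 'b': p1 → p0
  read 'b': p0 → p2
  read 'b': p2 → p2
  read 'b': p2 → p2
  read 'b': p2 → p2
p0 -> p1 -> p1 -> p0 -> p2 -> p2 -> p2 -> p2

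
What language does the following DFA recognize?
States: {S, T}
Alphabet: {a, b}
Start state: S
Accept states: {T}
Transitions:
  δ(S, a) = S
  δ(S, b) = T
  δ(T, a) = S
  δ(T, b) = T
Testing a few strings:
  'aab' → accept
  'abb' → accept
  'aaa' → reject
  'bb' → accept
State roles: S=last symbol not b; T=last symbol is b
All strings over {a,b} ending with b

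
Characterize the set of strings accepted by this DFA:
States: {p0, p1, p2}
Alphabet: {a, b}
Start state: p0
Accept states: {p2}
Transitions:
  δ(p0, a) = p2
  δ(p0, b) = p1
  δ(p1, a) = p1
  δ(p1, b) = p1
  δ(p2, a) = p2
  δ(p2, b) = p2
Testing a few strings:
  'a' → accept
  'aa' → accept
  'bbb' → reject
  'bab' → reject
State roles: p0=no input read; p1=started with b (dead); p2=started with a
All strings over {a,b} starting with a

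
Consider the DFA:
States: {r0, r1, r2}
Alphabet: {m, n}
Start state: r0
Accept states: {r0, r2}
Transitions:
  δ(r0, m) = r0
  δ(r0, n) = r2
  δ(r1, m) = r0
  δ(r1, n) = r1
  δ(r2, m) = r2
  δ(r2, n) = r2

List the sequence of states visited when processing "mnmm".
read 'm': r0 → r0
  read 'n': r0 → r2
  read 'm': r2 → r2
  read 'm': r2 → r2
r0 -> r0 -> r2 -> r2 -> r2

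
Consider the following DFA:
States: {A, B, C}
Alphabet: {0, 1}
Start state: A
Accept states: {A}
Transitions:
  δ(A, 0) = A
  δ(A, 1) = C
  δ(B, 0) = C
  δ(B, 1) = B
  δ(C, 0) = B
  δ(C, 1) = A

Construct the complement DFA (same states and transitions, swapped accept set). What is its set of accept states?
Complement accept states = All states \ Original accept states
= {A, B, C} \ {A}
{B, C}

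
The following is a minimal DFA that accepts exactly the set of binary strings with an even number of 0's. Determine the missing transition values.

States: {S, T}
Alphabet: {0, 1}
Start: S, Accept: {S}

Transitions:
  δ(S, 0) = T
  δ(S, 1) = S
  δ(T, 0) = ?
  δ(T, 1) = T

From the language and accept set, identify what each state tracks — S: even number of 0's so far; T: odd number of 0's so far.
Each missing δ(q, a) is the state matching the new tracked value after reading a.
δ(T, 0) = S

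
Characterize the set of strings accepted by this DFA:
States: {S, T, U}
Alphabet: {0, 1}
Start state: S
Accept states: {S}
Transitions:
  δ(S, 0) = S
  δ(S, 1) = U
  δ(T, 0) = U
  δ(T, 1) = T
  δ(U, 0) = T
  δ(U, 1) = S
Testing a few strings:
  '0010' → reject
  '01' → reject
  '00' → accept
  '0' → accept
State roles: S=value ≡ 0 (mod 3); T=value ≡ 2 (mod 3); U=value ≡ 1 (mod 3)
All binary strings representing a multiple of 3 (read in base 2; leading zeros allowed and ε counts as 0)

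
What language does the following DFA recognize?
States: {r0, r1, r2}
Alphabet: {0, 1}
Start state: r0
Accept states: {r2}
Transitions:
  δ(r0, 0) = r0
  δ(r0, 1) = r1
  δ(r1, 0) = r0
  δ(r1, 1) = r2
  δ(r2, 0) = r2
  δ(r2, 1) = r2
Testing a few strings:
  '11' → accept
  '0010' → reject
  '110' → accept
  '0100' → reject
State roles: r0=no progress toward 11; r1=one trailing 1; r2=substring 11 seen
All binary strings containing the substring 11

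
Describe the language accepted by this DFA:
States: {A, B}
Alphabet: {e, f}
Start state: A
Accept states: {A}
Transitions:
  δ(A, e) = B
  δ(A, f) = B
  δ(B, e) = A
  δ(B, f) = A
Testing a few strings:
  'e' → reject
  'fef' → reject
  'fff' → reject
  'eef' → reject
State roles: A=even length so far; B=odd length so far
All strings over {e,f} of even length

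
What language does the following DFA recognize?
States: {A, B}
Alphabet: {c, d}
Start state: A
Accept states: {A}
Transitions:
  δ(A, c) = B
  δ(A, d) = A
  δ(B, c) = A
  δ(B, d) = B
Testing a few strings:
  'cc' → accept
  'ccd' → accept
  'cd' → reject
  'cdc' → accept
State roles: A=even number of c's so far; B=odd number of c's so far
All strings over {c,d} with an even number of c's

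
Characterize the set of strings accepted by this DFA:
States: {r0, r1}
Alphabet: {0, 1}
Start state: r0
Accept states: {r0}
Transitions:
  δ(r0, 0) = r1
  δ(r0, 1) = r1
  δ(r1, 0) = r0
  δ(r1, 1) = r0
Testing a few strings:
  '100' → reject
  '0' → reject
  '1' → reject
  '010' → reject
State roles: r0=even length so far; r1=odd length so far
All binary strings of even length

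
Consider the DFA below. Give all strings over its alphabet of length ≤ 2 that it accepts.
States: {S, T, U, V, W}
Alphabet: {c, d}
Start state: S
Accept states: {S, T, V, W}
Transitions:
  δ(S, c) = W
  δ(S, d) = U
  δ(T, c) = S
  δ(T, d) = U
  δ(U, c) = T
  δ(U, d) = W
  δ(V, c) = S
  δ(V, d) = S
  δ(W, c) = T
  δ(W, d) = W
ε, c, cc, cd, dc, dd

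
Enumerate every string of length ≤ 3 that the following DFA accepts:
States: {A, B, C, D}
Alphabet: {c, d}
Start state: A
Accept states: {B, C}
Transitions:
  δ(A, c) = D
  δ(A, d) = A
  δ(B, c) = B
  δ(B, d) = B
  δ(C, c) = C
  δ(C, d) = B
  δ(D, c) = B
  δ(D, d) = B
cc, cd, ccc, ccd, cdc, cdd, dcc, dcd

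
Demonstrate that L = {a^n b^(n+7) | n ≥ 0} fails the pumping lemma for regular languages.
Assume L is regular with pumping length p. Idea: pumping the a-block breaks the fixed offset of 7.
Choose s = a^p b^(p+7) ∈ L. By the pumping lemma, s = xyz with |xy| ≤ p, |y| > 0, so y = a^k with k ≥ 1. Then xy²z = a^(p+k) b^(p+7). For this to be in L we would need p+7 = (p+k)+7, i.e. k = 0, contradicting k ≥ 1. So xy²z ∉ L.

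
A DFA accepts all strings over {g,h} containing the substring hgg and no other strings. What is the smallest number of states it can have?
By Myhill–Nerode, count the distinguishable equivalence classes: 4 classes — one per longest suffix of the input that is a prefix of 'hgg' (lengths 0 through 2), plus an absorbing 'already seen hgg' class.
4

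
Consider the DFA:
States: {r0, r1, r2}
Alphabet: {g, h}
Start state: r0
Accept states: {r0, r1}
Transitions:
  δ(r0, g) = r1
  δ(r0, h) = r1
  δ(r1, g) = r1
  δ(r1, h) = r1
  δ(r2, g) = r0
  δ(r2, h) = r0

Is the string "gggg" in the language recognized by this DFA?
Processing string "gggg":
  r0 --g--> r1
  r1 --g--> r1
  r1 --g--> r1
  r1 --g--> r1
Final state: r1
Accept states: {r0, r1}
Yes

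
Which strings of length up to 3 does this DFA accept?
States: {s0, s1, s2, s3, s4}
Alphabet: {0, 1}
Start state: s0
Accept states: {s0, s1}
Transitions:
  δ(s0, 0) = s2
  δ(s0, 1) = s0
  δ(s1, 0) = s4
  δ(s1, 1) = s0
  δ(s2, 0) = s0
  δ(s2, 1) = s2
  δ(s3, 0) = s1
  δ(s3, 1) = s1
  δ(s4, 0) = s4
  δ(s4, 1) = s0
ε, 1, 00, 11, 001, 010, 100, 111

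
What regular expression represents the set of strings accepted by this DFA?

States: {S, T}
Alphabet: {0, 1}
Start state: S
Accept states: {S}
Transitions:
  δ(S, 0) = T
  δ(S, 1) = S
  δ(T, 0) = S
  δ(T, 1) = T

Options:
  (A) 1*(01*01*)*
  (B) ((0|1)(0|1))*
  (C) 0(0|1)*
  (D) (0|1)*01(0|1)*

Check each option against the DFA on short strings; one disagreement eliminates an option:
  (A) 1*(01*01*)*: agrees with the DFA on every string of length ≤ 6
  (B) ((0|1)(0|1))*: on '1' the DFA goes S → S and accepts (S ∈ Accept), but the regex does not match it → eliminate
  (C) 0(0|1)*: on ε the DFA stays in S and accepts (S ∈ Accept), but the regex does not match it → eliminate
  (D) (0|1)*01(0|1)*: on ε the DFA stays in S and accepts (S ∈ Accept), but the regex does not match it → eliminate
Only (A) is consistent with the DFA.
(A) 1*(01*01*)*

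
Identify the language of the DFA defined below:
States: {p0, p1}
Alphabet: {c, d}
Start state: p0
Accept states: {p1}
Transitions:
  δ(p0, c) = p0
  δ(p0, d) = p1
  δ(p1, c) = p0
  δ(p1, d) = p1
Testing a few strings:
  'dd' → accept
  'd' → accept
  'dcc' → reject
  'dc' → reject
State roles: p0=last symbol not d; p1=last symbol is d
All strings over {c,d} ending with d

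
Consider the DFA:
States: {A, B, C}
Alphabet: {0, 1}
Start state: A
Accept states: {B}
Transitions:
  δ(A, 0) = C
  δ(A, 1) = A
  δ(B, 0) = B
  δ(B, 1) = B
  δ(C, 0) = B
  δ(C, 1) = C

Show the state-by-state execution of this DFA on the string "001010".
read '0': A → C
  read '0': C → B
  read '1': B → B
  read '0': B → B
  read '1': B → B
  read '0': B → B
A -> C -> B -> B -> B -> B -> B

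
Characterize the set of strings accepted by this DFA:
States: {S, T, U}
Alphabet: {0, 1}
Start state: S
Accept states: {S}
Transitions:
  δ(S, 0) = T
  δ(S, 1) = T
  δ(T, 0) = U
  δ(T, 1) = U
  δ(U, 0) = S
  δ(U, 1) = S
Testing a few strings:
  '11' → reject
  '0' → reject
  '1000' → reject
  '100' → accept
State roles: S=length ≡ 0 (mod 3); T=length ≡ 1 (mod 3); U=length ≡ 2 (mod 3)
All binary strings whose length is a multiple of 3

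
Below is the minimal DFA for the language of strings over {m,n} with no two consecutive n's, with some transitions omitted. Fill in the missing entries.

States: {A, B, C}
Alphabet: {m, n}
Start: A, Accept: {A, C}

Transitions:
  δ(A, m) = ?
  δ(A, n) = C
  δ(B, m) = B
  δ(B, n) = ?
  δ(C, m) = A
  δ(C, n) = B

From the language and accept set, identify what each state tracks — A: last symbol not n (ok); B: saw nn (dead); C: last symbol n (ok).
Each missing δ(q, a) is the state matching the new tracked value after reading a.
δ(A, m) = A; δ(B, n) = B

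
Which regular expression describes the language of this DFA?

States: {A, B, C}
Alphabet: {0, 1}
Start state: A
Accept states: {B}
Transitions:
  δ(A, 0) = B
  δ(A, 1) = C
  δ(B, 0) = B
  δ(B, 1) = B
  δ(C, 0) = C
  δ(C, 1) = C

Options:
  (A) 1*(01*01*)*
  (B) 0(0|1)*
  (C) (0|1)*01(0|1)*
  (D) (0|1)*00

Check each option against the DFA on short strings; one disagreement eliminates an option:
  (A) 1*(01*01*)*: on ε the DFA stays in A and rejects (A ∉ Accept), but the regex matches it → eliminate
  (B) 0(0|1)*: agrees with the DFA on every string of length ≤ 6
  (C) (0|1)*01(0|1)*: on '0' the DFA goes A → B and accepts (B ∈ Accept), but the regex does not match it → eliminate
  (D) (0|1)*00: on '0' the DFA goes A → B and accepts (B ∈ Accept), but the regex does not match it → eliminate
Only (B) is consistent with the DFA.
(B) 0(0|1)*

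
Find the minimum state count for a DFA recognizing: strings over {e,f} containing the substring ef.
By Myhill–Nerode, count the distinguishable equivalence classes: 3 classes — one per longest suffix of the input that is a prefix of 'ef' (lengths 0 through 1), plus an absorbing 'already seen ef' class.
3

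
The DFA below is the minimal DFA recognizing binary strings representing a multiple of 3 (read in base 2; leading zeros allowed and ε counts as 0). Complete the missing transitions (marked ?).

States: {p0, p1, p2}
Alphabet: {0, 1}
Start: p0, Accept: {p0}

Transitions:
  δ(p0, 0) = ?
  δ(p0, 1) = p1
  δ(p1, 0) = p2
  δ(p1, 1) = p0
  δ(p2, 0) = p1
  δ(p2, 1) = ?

From the language and accept set, identify what each state tracks — p0: value ≡ 0 (mod 3); p1: value ≡ 1 (mod 3); p2: value ≡ 2 (mod 3).
Each missing δ(q, a) is the state matching the new tracked value after reading a.
δ(p0, 0) = p0; δ(p2, 1) = p2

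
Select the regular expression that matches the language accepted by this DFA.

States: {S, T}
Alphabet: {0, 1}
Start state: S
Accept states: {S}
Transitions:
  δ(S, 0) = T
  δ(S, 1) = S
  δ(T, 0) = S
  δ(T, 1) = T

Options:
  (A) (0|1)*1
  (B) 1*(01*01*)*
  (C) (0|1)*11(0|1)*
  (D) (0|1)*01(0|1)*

Check each option against the DFA on short strings; one disagreement eliminates an option:
  (A) (0|1)*1: on ε the DFA stays in S and accepts (S ∈ Accept), but the regex does not match it → eliminate
  (B) 1*(01*01*)*: agrees with the DFA on every string of length ≤ 6
  (C) (0|1)*11(0|1)*: on ε the DFA stays in S and accepts (S ∈ Accept), but the regex does not match it → eliminate
  (D) (0|1)*01(0|1)*: on ε the DFA stays in S and accepts (S ∈ Accept), but the regex does not match it → eliminate
Only (B) is consistent with the DFA.
(B) 1*(01*01*)*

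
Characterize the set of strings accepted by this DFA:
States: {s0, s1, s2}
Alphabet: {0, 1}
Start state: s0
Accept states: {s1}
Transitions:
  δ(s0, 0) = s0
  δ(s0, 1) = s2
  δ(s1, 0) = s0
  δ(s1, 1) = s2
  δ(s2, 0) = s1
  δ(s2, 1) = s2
Testing a few strings:
  '1001' → reject
  '1' → reject
  '10' → accept
  '1010' → accept
State roles: s0=no suffix match; s1=suffix is 10; s2=one trailing 1
All binary strings ending with 10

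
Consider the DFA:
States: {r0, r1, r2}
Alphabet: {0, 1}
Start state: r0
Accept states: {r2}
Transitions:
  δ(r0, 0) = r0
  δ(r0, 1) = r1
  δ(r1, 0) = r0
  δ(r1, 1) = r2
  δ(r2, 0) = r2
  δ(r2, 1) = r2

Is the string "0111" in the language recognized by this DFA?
Processing string "0111":
  r0 --0--> r0
  r0 --1--> r1
  r1 --1--> r2
  r2 --1--> r2
Final state: r2
Accept states: {r2}
Yes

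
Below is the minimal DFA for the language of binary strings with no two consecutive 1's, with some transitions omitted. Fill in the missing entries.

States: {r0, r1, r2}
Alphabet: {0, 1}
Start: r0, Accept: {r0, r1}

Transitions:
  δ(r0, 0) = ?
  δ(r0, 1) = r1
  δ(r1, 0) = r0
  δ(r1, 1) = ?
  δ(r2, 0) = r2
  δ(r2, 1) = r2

From the language and accept set, identify what each state tracks — r0: last symbol not 1 (ok); r1: last symbol 1 (ok); r2: saw 11 (dead).
Each missing δ(q, a) is the state matching the new tracked value after reading a.
δ(r0, 0) = r0; δ(r1, 1) = r2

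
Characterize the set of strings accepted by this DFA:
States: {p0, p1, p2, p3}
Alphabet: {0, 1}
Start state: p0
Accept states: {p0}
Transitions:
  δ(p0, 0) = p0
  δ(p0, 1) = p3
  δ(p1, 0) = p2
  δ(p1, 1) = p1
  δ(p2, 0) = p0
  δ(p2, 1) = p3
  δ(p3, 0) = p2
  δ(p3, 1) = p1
Testing a few strings:
  '1010' → reject
  '10' → reject
  '0' → accept
  '100' → accept
State roles: p0=value ≡ 0 (mod 4); p1=value ≡ 3 (mod 4); p2=value ≡ 2 (mod 4); p3=value ≡ 1 (mod 4)
All binary strings representing a multiple of 4 (read in base 2; leading zeros allowed and ε counts as 0)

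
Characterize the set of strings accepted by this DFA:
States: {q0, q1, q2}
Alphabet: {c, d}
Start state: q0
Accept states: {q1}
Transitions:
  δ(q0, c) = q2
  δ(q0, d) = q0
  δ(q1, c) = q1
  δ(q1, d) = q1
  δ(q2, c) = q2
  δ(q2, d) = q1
Testing a few strings:
  'dd' → reject
  'ccc' → reject
  'cdcd' → accept
  'c' → reject
State roles: q0=no c seen yet; q1=substring cd seen; q2=seen a c, waiting for d
All strings over {c,d} containing the substring cd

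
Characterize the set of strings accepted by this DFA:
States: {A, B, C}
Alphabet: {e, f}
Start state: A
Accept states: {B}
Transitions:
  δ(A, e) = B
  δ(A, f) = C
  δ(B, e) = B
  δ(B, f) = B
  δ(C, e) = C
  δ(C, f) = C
Testing a few strings:
  'fe' → reject
  'eff' → accept
  'f' → reject
  'e' → accept
State roles: A=no input read; B=started with e; C=started with f (dead)
All strings over {e,f} starting with e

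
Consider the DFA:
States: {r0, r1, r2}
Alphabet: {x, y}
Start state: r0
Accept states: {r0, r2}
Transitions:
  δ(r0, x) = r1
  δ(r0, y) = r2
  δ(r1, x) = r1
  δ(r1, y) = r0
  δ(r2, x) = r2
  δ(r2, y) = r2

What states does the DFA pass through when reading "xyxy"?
read 'x': r0 → r1
  read 'y': r1 → r0
  read 'x': r0 → r1
  read 'y': r1 → r0
r0 -> r1 -> r0 -> r1 -> r0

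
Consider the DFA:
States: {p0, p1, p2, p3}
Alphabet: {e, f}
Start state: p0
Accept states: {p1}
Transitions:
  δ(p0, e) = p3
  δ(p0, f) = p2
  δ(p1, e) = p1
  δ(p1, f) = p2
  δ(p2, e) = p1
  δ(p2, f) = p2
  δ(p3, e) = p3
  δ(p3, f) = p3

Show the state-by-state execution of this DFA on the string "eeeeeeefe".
read 'e': p0 → p3
  read 'e': p3 → p3
  read 'e': p3 → p3
  read 'e': p3 → p3
  read 'e': p3 → p3
  read 'e': p3 → p3
  read 'e': p3 → p3
  read 'f': p3 → p3
  read 'e': p3 → p3
p0 -> p3 -> p3 -> p3 -> p3 -> p3 -> p3 -> p3 -> p3 -> p3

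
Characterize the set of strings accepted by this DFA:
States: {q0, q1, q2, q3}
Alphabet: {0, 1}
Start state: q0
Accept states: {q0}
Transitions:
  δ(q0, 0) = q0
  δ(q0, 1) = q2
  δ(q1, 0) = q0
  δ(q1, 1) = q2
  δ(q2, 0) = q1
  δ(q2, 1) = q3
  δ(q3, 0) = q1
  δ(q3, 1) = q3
Testing a few strings:
  '00' → accept
  '1' → reject
  '0011' → reject
  '1011' → reject
State roles: q0=value ≡ 0 (mod 4); q1=value ≡ 2 (mod 4); q2=value ≡ 1 (mod 4); q3=value ≡ 3 (mod 4)
All binary strings representing a multiple of 4 (read in base 2; leading zeros allowed and ε counts as 0)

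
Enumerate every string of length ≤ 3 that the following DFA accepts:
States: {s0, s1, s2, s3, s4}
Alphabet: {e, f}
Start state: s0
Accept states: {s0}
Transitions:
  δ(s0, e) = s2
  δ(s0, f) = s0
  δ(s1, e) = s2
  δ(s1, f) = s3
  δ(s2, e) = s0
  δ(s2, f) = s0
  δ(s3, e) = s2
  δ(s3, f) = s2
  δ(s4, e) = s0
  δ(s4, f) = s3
ε, f, ee, ef, ff, eef, eff, fee, fef, fff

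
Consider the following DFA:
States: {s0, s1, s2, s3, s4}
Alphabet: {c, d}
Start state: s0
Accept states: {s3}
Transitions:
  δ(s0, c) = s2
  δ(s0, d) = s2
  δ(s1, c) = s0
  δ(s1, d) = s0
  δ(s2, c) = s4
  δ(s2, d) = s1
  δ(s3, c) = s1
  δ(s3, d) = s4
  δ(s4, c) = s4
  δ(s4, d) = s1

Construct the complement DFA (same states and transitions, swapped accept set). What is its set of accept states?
Complement accept states = All states \ Original accept states
= {s0, s1, s2, s3, s4} \ {s3}
{s0, s1, s2, s4}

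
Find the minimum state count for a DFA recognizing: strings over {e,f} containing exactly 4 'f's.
By Myhill–Nerode, count the distinguishable equivalence classes: 6 classes — having seen 0, 1, …, 4, or >4 copies of 'f'; the count-4 class is the only accepting one and >4 is dead.
6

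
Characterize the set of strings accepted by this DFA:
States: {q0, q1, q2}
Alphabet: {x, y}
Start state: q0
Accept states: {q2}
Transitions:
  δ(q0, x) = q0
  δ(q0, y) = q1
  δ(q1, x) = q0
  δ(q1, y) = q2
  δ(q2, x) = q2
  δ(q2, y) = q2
Testing a few strings:
  'xx' → reject
  'xy' → reject
  'xyy' → accept
  'y' → reject
State roles: q0=no progress toward yy; q1=one trailing y; q2=substring yy seen
All strings over {x,y} containing the substring yy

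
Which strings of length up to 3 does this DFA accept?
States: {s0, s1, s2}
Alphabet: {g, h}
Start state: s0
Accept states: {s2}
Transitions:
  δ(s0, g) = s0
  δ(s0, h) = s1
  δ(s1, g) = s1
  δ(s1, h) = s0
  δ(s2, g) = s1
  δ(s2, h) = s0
None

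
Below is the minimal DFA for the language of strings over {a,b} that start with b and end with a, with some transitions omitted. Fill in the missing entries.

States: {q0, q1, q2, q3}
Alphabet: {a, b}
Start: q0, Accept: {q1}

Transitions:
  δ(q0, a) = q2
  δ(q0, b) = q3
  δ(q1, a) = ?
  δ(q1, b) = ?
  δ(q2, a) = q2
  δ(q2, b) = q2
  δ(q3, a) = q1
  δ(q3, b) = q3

From the language and accept set, identify what each state tracks — q0: no input read; q1: started with b, last symbol a; q2: started with a (dead); q3: started with b, last symbol b.
Each missing δ(q, a) is the state matching the new tracked value after reading a.
δ(q1, a) = q1; δ(q1, b) = q3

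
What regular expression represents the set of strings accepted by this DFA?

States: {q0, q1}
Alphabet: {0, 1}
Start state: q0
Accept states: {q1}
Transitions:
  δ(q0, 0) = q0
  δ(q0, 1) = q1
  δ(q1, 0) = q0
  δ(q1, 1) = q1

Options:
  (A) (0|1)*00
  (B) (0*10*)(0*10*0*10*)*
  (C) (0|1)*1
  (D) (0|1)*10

Check each option against the DFA on short strings; one disagreement eliminates an option:
  (A) (0|1)*00: on '1' the DFA goes q0 → q1 and accepts (q1 ∈ Accept), but the regex does not match it → eliminate
  (B) (0*10*)(0*10*0*10*)*: on '10' the DFA goes q0 → q1 → q0 and rejects (q0 ∉ Accept), but the regex matches it → eliminate
  (C) (0|1)*1: agrees with the DFA on every string of length ≤ 6
  (D) (0|1)*10: on '1' the DFA goes q0 → q1 and accepts (q1 ∈ Accept), but the regex does not match it → eliminate
Only (C) is consistent with the DFA.
(C) (0|1)*1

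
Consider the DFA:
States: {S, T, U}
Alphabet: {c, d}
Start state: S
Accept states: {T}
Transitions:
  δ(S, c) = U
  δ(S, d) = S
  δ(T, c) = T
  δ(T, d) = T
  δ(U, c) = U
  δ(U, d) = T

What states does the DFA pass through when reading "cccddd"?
read 'c': S → U
  read 'c': U → U
  read 'c': U → U
  read 'd': U → T
  read 'd': T → T
  read 'd': T → T
S -> U -> U -> U -> T -> T -> T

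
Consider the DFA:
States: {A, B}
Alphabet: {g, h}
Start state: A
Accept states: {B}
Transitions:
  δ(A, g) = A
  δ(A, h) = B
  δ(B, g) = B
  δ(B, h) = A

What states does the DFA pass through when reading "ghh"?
read 'g': A → A
  read 'h': A → B
  read 'h': B → A
A -> A -> B -> A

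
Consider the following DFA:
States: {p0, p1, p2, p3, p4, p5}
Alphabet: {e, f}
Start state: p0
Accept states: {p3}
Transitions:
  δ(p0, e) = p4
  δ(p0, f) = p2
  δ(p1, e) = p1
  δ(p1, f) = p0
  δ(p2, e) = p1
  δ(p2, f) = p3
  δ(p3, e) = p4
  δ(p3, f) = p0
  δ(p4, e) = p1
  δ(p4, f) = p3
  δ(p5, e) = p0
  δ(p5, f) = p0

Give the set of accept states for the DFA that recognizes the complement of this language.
Complement accept states = All states \ Original accept states
= {p0, p1, p2, p3, p4, p5} \ {p3}
{p0, p1, p2, p4, p5}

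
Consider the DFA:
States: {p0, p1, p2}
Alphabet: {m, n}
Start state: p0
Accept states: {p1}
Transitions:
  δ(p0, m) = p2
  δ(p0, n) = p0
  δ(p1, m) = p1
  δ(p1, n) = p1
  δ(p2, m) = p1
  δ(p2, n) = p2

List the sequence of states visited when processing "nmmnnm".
read 'n': p0 → p0
  read 'm': p0 → p2
  read 'm': p2 → p1
  read 'n': p1 → p1
  read 'n': p1 → p1
  read 'm': p1 → p1
p0 -> p0 -> p2 -> p1 -> p1 -> p1 -> p1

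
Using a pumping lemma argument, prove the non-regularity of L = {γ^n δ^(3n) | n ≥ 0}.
Assume L is regular with pumping length p. Idea: pumping the γ-block breaks the 1:3 ratio.
Choose s = γ^p δ^(3p) (length 4p ≥ p). By the pumping lemma, s = xyz with |xy| ≤ p, |y| > 0, so y = γ^k with k ≥ 1. Then xy²z = γ^(p+k) δ^(3p). For this to be in L we would need 3p = 3(p+k), i.e. 3k = 0, contradicting k ≥ 1. So xy²z ∉ L.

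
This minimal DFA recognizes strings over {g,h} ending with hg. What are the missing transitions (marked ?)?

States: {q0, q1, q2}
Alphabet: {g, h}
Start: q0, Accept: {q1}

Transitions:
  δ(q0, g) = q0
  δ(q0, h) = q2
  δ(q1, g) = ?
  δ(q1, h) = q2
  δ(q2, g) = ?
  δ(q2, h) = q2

From the language and accept set, identify what each state tracks — q0: no suffix match; q1: suffix is hg; q2: one trailing h.
Each missing δ(q, a) is the state matching the new tracked value after reading a.
δ(q1, g) = q0; δ(q2, g) = q1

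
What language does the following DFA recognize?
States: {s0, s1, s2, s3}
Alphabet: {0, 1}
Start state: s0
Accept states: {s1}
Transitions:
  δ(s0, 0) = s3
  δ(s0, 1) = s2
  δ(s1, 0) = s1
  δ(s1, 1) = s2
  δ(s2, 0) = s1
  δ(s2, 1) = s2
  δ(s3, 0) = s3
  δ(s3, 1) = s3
Testing a few strings:
  '01' → reject
  '1000' → accept
  '11' → reject
  '0' → reject
State roles: s0=no input read; s1=started with 1, last symbol 0; s2=started with 1, last symbol 1; s3=started with 0 (dead)
All binary strings that start with 1 and end with 0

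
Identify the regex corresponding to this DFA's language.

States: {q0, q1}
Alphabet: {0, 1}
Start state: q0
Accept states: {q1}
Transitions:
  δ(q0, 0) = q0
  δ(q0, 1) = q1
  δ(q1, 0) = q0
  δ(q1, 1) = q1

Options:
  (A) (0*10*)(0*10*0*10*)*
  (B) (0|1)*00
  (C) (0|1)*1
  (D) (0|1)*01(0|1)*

Check each option against the DFA on short strings; one disagreement eliminates an option:
  (A) (0*10*)(0*10*0*10*)*: on '10' the DFA goes q0 → q1 → q0 and rejects (q0 ∉ Accept), but the regex matches it → eliminate
  (B) (0|1)*00: on '1' the DFA goes q0 → q1 and accepts (q1 ∈ Accept), but the regex does not match it → eliminate
  (C) (0|1)*1: agrees with the DFA on every string of length ≤ 6
  (D) (0|1)*01(0|1)*: on '1' the DFA goes q0 → q1 and accepts (q1 ∈ Accept), but the regex does not match it → eliminate
Only (C) is consistent with the DFA.
(C) (0|1)*1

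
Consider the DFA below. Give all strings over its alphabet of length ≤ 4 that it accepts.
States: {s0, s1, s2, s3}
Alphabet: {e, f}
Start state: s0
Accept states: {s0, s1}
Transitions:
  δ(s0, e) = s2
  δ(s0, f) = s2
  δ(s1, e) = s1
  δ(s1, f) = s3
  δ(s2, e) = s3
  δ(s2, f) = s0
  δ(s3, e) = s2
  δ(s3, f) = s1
ε, ef, ff, eef, fef, eeef, eefe, efef, efff, feef, fefe, ffef, ffff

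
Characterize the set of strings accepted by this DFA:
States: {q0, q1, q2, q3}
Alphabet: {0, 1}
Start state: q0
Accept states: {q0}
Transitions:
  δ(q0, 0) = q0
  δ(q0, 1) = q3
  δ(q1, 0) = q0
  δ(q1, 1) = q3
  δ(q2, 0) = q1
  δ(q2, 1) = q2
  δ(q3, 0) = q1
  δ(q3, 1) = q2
Testing a few strings:
  '11' → reject
  '100' → accept
  '01' → reject
  '10' → reject
State roles: q0=value ≡ 0 (mod 4); q1=value ≡ 2 (mod 4); q2=value ≡ 3 (mod 4); q3=value ≡ 1 (mod 4)
All binary strings representing a multiple of 4 (read in base 2; leading zeros allowed and ε counts as 0)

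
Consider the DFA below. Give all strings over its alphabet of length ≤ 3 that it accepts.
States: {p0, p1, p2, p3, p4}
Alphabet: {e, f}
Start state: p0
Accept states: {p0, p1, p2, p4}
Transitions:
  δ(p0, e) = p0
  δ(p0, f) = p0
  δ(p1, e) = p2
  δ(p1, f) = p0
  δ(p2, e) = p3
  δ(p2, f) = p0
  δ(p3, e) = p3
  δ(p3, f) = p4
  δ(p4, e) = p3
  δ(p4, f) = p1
ε, e, f, ee, ef, fe, ff, eee, eef, efe, eff, fee, fef, ffe, fff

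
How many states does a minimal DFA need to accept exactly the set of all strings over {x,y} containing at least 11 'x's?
By Myhill–Nerode, count the distinguishable equivalence classes: 12 classes — having seen 0, 1, …, 10, or ≥11 copies of 'x'; any two classes i < j (j ≤ 11) are distinguished by the string x^(11−j), which takes class j to 11 copies (accepted) but leaves class i below 11 (rejected).
12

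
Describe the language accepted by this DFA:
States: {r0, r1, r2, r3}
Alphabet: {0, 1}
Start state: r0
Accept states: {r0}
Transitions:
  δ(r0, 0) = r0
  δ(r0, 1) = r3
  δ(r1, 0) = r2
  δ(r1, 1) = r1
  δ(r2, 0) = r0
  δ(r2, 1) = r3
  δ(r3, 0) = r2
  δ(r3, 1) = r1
Testing a few strings:
  '10' → reject
  '01' → reject
  '000' → accept
  '101' → reject
State roles: r0=value ≡ 0 (mod 4); r1=value ≡ 3 (mod 4); r2=value ≡ 2 (mod 4); r3=value ≡ 1 (mod 4)
All binary strings representing a multiple of 4 (read in base 2; leading zeros allowed and ε counts as 0)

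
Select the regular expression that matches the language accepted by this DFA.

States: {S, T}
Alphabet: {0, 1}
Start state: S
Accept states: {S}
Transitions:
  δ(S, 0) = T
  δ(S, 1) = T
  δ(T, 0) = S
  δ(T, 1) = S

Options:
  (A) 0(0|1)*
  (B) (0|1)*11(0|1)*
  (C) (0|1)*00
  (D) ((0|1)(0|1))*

Check each option against the DFA on short strings; one disagreement eliminates an option:
  (A) 0(0|1)*: on ε the DFA stays in S and accepts (S ∈ Accept), but the regex does not match it → eliminate
  (B) (0|1)*11(0|1)*: on ε the DFA stays in S and accepts (S ∈ Accept), but the regex does not match it → eliminate
  (C) (0|1)*00: on ε the DFA stays in S and accepts (S ∈ Accept), but the regex does not match it → eliminate
  (D) ((0|1)(0|1))*: agrees with the DFA on every string of length ≤ 6
Only (D) is consistent with the DFA.
(D) ((0|1)(0|1))*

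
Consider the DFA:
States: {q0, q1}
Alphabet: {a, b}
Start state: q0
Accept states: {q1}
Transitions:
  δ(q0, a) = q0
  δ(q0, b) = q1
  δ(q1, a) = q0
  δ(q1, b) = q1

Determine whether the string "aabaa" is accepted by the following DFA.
Processing string "aabaa":
  q0 --a--> q0
  q0 --a--> q0
  q0 --b--> q1
  q1 --a--> q0
  q0 --a--> q0
Final state: q0
Accept states: {q1}
No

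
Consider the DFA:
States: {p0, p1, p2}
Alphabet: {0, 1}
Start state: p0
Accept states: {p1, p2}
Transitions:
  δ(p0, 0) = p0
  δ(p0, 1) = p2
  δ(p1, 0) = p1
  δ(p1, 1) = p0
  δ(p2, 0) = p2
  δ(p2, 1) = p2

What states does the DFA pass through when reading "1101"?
read '1': p0 → p2
  read '1': p2 → p2
  read '0': p2 → p2
  read '1': p2 → p2
p0 -> p2 -> p2 -> p2 -> p2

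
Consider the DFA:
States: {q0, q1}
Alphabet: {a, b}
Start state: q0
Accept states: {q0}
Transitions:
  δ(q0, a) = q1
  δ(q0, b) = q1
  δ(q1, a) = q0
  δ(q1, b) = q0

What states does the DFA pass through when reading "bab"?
read 'b': q0 → q1
  read 'a': q1 → q0
  read 'b': q0 → q1
q0 -> q1 -> q0 -> q1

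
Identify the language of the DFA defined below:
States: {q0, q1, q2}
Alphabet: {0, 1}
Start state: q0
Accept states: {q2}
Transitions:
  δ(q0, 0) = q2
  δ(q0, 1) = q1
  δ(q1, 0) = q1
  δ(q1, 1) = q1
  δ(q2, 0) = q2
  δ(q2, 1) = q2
Testing a few strings:
  '010' → accept
  '11' → reject
  '10' → reject
  '1' → reject
State roles: q0=no input read; q1=started with 1 (dead); q2=started with 0
All binary strings starting with 0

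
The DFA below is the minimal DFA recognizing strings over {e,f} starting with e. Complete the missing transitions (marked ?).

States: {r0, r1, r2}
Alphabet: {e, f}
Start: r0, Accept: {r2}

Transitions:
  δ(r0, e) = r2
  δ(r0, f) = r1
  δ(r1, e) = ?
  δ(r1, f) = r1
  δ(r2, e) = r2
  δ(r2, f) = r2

From the language and accept set, identify what each state tracks — r0: no input read; r1: started with f (dead); r2: started with e.
Each missing δ(q, a) is the state matching the new tracked value after reading a.
δ(r1, e) = r1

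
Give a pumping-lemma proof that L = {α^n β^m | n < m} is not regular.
Assume L is regular with pumping length p. Idea: pumping up the α-block makes the α-count reach the β-count.
Choose s = α^p β^(p+1) ∈ L. By the pumping lemma, s = xyz with |xy| ≤ p, |y| > 0, so y = α^k with k ≥ 1. Then xy²z = α^(p+k) β^(p+1). Since p+k ≥ p+1, the number of α's is no longer strictly less than the number of β's, so xy²z ∉ L.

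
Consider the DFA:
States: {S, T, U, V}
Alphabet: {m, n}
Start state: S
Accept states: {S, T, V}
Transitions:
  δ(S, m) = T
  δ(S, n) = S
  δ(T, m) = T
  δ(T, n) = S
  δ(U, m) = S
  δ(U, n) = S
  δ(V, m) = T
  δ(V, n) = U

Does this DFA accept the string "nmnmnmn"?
Processing string "nmnmnmn":
  S --n--> S
  S --m--> T
  T --n--> S
  S --m--> T
  T --n--> S
  S --m--> T
  T --n--> S
Final state: S
Accept states: {S, T, V}
Yes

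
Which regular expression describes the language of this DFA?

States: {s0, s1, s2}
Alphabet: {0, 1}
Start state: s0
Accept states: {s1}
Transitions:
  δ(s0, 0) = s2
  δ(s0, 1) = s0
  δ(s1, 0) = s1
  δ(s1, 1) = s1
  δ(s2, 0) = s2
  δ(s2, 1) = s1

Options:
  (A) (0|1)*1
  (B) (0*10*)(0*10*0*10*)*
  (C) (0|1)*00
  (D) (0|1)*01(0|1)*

Check each option against the DFA on short strings; one disagreement eliminates an option:
  (A) (0|1)*1: on '1' the DFA goes s0 → s0 and rejects (s0 ∉ Accept), but the regex matches it → eliminate
  (B) (0*10*)(0*10*0*10*)*: on '1' the DFA goes s0 → s0 and rejects (s0 ∉ Accept), but the regex matches it → eliminate
  (C) (0|1)*00: on '00' the DFA goes s0 → s2 → s2 and rejects (s2 ∉ Accept), but the regex matches it → eliminate
  (D) (0|1)*01(0|1)*: agrees with the DFA on every string of length ≤ 6
Only (D) is consistent with the DFA.
(D) (0|1)*01(0|1)*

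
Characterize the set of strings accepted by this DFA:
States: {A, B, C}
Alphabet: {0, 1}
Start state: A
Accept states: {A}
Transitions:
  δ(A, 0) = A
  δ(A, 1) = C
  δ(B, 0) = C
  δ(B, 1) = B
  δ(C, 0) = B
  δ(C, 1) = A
Testing a few strings:
  '1' → reject
  '11' → accept
  '0' → accept
  '100' → reject
State roles: A=value ≡ 0 (mod 3); B=value ≡ 2 (mod 3); C=value ≡ 1 (mod 3)
All binary strings representing a multiple of 3 (read in base 2; leading zeros allowed and ε counts as 0)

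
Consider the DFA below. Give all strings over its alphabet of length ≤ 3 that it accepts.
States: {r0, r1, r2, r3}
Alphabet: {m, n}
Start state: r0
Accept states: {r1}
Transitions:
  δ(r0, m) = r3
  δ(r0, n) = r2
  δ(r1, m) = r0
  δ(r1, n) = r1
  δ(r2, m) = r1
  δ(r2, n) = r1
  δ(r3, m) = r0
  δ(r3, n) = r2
nm, nn, mnm, mnn, nmn, nnn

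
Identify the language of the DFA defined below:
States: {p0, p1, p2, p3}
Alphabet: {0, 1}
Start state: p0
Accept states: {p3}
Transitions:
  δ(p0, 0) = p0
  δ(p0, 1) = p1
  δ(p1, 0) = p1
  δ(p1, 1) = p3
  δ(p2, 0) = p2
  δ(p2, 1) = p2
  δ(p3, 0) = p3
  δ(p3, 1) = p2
Testing a few strings:
  '0' → reject
  '110' → accept
  '0010' → reject
  '1' → reject
State roles: p0=zero 1's; p1=one 1; p2=≥ three 1's (dead); p3=two 1's
All binary strings containing exactly two 1's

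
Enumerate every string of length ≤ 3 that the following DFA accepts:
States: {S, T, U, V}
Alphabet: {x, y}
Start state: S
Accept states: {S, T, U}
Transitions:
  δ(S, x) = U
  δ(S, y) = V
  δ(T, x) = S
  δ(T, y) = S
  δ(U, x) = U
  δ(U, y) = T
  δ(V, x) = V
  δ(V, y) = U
ε, x, xx, xy, yy, xxx, xxy, xyx, xyy, yxy, yyx, yyy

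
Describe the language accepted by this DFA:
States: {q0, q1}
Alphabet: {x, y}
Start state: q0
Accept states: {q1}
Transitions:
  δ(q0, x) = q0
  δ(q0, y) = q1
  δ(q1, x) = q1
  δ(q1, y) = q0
Testing a few strings:
  'yyy' → accept
  'yyx' → reject
  'yxx' → accept
  'xy' → accept
State roles: q0=even number of y's so far; q1=odd number of y's so far
All strings over {x,y} with an odd number of y's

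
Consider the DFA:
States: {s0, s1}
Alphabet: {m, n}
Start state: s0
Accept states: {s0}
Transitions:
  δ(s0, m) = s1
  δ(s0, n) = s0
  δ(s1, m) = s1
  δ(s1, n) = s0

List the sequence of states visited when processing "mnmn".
read 'm': s0 → s1
  read 'n': s1 → s0
  read 'm': s0 → s1
  read 'n': s1 → s0
s0 -> s1 -> s0 -> s1 -> s0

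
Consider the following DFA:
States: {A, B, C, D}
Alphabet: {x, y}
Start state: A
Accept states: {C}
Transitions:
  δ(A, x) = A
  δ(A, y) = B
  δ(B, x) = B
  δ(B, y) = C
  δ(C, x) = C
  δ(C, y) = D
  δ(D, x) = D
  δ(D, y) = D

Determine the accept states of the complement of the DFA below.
Complement accept states = All states \ Original accept states
= {A, B, C, D} \ {C}
{A, B, D}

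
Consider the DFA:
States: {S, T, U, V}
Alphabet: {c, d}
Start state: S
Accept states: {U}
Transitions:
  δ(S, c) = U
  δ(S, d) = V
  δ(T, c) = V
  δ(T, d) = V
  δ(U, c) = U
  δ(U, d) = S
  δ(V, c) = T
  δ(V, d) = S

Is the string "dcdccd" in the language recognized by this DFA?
Processing string "dcdccd":
  S --d--> V
  V --c--> T
  T --d--> V
  V --c--> T
  T --c--> V
  V --d--> S
Final state: S
Accept states: {U}
No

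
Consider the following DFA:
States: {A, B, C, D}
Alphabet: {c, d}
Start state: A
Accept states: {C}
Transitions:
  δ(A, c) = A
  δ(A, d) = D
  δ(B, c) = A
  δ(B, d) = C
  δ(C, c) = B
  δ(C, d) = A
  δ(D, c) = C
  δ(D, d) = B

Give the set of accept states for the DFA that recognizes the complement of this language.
Complement accept states = All states \ Original accept states
= {A, B, C, D} \ {C}
{A, B, D}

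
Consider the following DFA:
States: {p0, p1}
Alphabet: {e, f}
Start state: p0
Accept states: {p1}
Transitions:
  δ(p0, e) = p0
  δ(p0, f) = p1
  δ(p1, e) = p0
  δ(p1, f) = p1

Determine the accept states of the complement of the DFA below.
Complement accept states = All states \ Original accept states
= {p0, p1} \ {p1}
{p0}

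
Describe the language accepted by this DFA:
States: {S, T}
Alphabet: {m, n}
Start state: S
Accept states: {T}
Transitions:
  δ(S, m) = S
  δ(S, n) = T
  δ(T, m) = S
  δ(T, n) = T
Testing a few strings:
  'mnn' → accept
  'n' → accept
  'mm' → reject
  'nn' → accept
State roles: S=last symbol not n; T=last symbol is n
All strings over {m,n} ending with n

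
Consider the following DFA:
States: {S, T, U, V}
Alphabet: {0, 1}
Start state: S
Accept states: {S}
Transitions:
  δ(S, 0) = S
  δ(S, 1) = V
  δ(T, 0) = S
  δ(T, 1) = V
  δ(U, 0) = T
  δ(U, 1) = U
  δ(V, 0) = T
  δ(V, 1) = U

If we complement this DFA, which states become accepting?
Complement accept states = All states \ Original accept states
= {S, T, U, V} \ {S}
{T, U, V}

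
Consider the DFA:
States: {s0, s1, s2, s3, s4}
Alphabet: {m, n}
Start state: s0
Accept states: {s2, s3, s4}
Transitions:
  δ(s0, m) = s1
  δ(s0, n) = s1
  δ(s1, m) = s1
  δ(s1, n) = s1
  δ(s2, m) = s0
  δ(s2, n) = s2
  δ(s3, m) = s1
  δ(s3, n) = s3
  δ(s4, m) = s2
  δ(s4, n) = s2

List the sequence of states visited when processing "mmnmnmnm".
read 'm': s0 → s1
  read 'm': s1 → s1
  read 'n': s1 → s1
  read 'm': s1 → s1
  read 'n': s1 → s1
  read 'm': s1 → s1
  read 'n': s1 → s1
  read 'm': s1 → s1
s0 -> s1 -> s1 -> s1 -> s1 -> s1 -> s1 -> s1 -> s1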